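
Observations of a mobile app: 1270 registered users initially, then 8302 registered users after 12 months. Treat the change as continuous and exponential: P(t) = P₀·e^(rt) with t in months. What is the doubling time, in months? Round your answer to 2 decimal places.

r = ln(8302/1270) / 12 = ln(6.53701) / 12 ≈ 0.156457 per month
doubling time = ln 2 / |r| = 0.69315 / 0.156457

doubling time ≈ 4.43 months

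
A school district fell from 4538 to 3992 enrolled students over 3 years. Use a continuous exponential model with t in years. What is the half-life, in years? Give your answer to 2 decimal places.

half-life ≈ 16.22 years

r = ln(3992/4538) / 3 = ln(0.87968) / 3 ≈ -0.042731 per year
half-life = ln 2 / |r| = 0.69315 / 0.042731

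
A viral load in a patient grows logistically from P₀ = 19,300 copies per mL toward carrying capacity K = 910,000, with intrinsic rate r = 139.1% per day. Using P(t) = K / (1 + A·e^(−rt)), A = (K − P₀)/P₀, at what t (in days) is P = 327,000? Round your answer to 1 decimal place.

t ≈ 2.3 days

A = (910000 − 19300)/19300 = 46.15026
327000 = 910000/(1 + 46.15026·e^(−1.391t)) → 1 + 46.15026·e^(−1.391t) = 2.78287
e^(−1.391t) = 0.038632 → t = ln(25.88531)/1.391 = 3.25368/1.391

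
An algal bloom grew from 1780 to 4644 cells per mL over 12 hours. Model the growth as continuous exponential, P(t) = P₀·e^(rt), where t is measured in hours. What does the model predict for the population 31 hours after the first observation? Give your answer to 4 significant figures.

r = ln(4644/1780) / 12 ≈ 0.079914 per hour
P(31) = 1780 · e^(0.079914·31) = 1780 · 11.90931 ≈ 21198.57

≈ 21,200 cells per mL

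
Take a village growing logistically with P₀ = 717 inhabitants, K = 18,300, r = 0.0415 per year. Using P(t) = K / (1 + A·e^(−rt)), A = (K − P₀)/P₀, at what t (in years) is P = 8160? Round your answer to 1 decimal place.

A = (18300 − 717)/717 = 24.52301
8160 = 18300/(1 + 24.52301·e^(−0.0415t)) → 1 + 24.52301·e^(−0.0415t) = 2.24265
e^(−0.0415t) = 0.050673 → t = ln(19.7345)/0.0415 = 2.98237/0.0415

t ≈ 71.9 years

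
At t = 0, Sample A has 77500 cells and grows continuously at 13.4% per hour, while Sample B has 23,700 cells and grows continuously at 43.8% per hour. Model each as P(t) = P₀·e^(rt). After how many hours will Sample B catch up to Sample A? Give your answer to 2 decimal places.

77500·e^(0.134t) = 23700·e^(0.438t)
77500/23700 = e^((0.438 − 0.134)t) → ln(3.27004) = 0.304·t
t = 1.1848 / 0.304

t ≈ 3.90 hours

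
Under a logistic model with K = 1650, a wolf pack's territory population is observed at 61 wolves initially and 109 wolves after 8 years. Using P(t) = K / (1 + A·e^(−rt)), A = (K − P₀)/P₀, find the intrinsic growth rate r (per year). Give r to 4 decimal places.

A = (1650 − 61)/61 = 26.04918
109 = 1650/(1 + 26.04918·e^(−r·8)) → e^(−8r) = (15.13761 − 1)/26.04918 = 0.542728
r = −ln(0.542728)/8 = 0.61115/8

r ≈ 0.0764 per year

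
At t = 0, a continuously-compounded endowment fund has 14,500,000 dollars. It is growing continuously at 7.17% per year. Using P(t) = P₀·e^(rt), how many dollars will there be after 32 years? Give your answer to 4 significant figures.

P(32) = 14500000 · e^(0.0717·32) = 14500000 · e^(2.2944)
= 14500000 · 9.91848 ≈ 143818005.48

≈ 143,800,000 dollars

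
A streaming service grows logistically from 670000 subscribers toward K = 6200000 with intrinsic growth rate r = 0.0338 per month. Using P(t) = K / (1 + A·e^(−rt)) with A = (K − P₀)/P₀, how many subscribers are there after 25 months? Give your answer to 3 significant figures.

≈ 1,360,000 subscribers

A = (6200000 − 670000)/670000 = 8.25373
P(25) = 6200000 / (1 + 8.25373·e^(−0.0338·25)) = 6200000 / (1 + 8.25373·0.429557)
= 6200000 / 4.54545 ≈ 1364001.05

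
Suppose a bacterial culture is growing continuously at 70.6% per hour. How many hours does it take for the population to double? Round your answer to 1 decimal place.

doubling time = ln(2) / |r| = 0.69315 / 0.706

doubling time ≈ 1.0 hours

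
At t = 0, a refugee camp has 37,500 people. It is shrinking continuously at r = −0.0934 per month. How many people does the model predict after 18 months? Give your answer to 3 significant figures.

≈ 6,980 people

P(18) = 37500 · e^(-0.0934·18) = 37500 · e^(-1.6812)
= 37500 · 0.18615 ≈ 6980.64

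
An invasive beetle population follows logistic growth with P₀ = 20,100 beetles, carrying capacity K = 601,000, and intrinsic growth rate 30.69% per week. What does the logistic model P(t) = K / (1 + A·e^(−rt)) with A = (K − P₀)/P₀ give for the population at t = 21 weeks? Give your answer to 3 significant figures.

≈ 575,000 beetles

A = (601000 − 20100)/20100 = 28.9005
P(21) = 601000 / (1 + 28.9005·e^(−0.3069·21)) = 601000 / (1 + 28.9005·0.001589)
= 601000 / 1.04591 ≈ 574618.45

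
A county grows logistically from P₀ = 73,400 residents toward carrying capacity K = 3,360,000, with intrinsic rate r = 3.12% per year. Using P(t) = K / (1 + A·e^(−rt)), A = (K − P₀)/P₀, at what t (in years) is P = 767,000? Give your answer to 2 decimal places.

t ≈ 82.81 years

A = (3360000 − 73400)/73400 = 44.77657
767000 = 3360000/(1 + 44.77657·e^(−0.0312t)) → 1 + 44.77657·e^(−0.0312t) = 4.3807
e^(−0.0312t) = 0.075502 → t = ln(13.24475)/0.0312 = 2.5836/0.0312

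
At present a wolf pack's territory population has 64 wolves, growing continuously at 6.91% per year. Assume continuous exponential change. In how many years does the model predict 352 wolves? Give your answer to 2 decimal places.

352 = 64 · e^(0.0691·t)
t = ln(352/64) / 0.0691 = ln(5.5) / 0.0691 = 1.70475 / 0.0691

t ≈ 24.67 years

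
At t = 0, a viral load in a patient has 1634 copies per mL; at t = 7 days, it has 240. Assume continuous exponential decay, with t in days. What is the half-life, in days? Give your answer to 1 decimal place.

r = ln(240/1634) / 7 = ln(0.14688) / 7 ≈ -0.274021 per day
half-life = ln 2 / |r| = 0.69315 / 0.274021

half-life ≈ 2.5 days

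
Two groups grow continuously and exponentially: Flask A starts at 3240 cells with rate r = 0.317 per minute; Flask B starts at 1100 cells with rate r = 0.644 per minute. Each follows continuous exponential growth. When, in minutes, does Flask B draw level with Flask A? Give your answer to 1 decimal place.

3240·e^(0.317t) = 1100·e^(0.644t)
3240/1100 = e^((0.644 − 0.317)t) → ln(2.94545) = 0.327·t
t = 1.08026 / 0.327

t ≈ 3.3 minutes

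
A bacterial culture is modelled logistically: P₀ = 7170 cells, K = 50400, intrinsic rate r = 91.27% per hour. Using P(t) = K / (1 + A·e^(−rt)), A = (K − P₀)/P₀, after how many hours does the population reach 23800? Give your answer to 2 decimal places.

A = (50400 − 7170)/7170 = 6.02929
23800 = 50400/(1 + 6.02929·e^(−0.9127t)) → 1 + 6.02929·e^(−0.9127t) = 2.11765
e^(−0.9127t) = 0.18537 → t = ln(5.39463)/0.9127 = 1.6854/0.9127

t ≈ 1.85 hours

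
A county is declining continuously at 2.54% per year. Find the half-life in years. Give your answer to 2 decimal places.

half-life ≈ 27.29 years

half-life = ln(2) / |r| = 0.69315 / 0.0254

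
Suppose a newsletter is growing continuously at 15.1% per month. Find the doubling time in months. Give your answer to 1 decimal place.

doubling time = ln(2) / |r| = 0.69315 / 0.151

doubling time ≈ 4.6 months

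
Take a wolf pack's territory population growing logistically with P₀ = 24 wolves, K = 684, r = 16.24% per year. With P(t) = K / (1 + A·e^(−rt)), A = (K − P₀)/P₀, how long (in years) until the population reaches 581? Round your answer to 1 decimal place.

t ≈ 31.1 years

A = (684 − 24)/24 = 27.5
581 = 684/(1 + 27.5·e^(−0.1624t)) → 1 + 27.5·e^(−0.1624t) = 1.17728
e^(−0.1624t) = 0.006447 → t = ln(155.12136)/0.1624 = 5.04421/0.1624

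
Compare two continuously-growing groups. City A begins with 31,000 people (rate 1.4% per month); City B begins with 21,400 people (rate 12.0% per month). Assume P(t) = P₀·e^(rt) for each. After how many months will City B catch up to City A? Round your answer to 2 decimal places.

t ≈ 3.50 months

31000·e^(0.014t) = 21400·e^(0.12t)
31000/21400 = e^((0.12 − 0.014)t) → ln(1.4486) = 0.106·t
t = 0.3706 / 0.106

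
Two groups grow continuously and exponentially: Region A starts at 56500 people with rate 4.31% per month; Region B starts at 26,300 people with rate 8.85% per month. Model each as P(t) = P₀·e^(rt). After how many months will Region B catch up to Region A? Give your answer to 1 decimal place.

56500·e^(0.0431t) = 26300·e^(0.0885t)
56500/26300 = e^((0.0885 − 0.0431)t) → ln(2.14829) = 0.0454·t
t = 0.76467 / 0.0454

t ≈ 16.8 months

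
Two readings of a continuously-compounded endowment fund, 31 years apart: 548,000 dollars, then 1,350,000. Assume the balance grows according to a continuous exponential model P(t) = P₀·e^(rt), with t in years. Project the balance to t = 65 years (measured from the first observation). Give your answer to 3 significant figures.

r = ln(1350000/548000) / 31 ≈ 0.029083 per year
P(65) = 548000 · e^(0.029083·65) = 548000 · 6.62214 ≈ 3628935.29

≈ 3,630,000 dollars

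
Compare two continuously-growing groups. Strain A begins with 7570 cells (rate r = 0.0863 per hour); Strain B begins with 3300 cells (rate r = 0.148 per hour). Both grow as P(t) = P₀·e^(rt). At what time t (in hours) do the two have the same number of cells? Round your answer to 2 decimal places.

7570·e^(0.0863t) = 3300·e^(0.148t)
7570/3300 = e^((0.148 − 0.0863)t) → ln(2.29394) = 0.0617·t
t = 0.83027 / 0.0617

t ≈ 13.46 hours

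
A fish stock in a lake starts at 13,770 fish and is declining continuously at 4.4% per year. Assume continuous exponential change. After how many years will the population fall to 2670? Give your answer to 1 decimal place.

t ≈ 37.3 years

2670 = 13770 · e^(-0.044·t)
t = ln(2670/13770) / -0.044 = ln(0.1939) / -0.044 = -1.64041 / -0.044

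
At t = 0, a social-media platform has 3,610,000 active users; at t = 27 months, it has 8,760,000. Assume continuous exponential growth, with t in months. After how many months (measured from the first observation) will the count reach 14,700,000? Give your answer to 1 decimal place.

t ≈ 42.8 months

r = ln(8760000/3610000) / 27 ≈ 0.032833 per month
t = ln(14700000/3610000) / r = 1.40414 / 0.032833 ≈ 42.766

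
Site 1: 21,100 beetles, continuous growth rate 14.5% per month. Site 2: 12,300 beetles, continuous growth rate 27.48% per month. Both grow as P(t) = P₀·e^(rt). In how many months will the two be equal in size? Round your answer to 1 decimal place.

t ≈ 4.2 months

21100·e^(0.145t) = 12300·e^(0.2748t)
21100/12300 = e^((0.2748 − 0.145)t) → ln(1.71545) = 0.1298·t
t = 0.53967 / 0.1298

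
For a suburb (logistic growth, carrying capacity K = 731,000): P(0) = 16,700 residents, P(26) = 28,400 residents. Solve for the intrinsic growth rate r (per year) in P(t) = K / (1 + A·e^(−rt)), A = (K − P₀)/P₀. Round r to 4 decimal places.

r ≈ 0.0211 per year

A = (731000 − 16700)/16700 = 42.77246
28400 = 731000/(1 + 42.77246·e^(−r·26)) → e^(−26r) = (25.73944 − 1)/42.77246 = 0.578396
r = −ln(0.578396)/26 = 0.5475/26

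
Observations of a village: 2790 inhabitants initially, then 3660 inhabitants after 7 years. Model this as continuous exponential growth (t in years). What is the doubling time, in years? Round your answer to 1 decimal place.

r = ln(3660/2790) / 7 = ln(1.31183) / 7 ≈ 0.038775 per year
doubling time = ln 2 / |r| = 0.69315 / 0.038775

doubling time ≈ 17.9 years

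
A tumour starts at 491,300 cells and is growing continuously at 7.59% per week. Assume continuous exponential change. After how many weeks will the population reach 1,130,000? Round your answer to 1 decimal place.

1130000 = 491300 · e^(0.0759·t)
t = ln(1130000/491300) / 0.0759 = ln(2.30002) / 0.0759 = 0.83292 / 0.0759

t ≈ 11.0 weeks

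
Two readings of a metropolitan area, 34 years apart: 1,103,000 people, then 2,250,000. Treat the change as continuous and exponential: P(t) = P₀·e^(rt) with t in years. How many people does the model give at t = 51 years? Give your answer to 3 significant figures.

r = ln(2250000/1103000) / 34 ≈ 0.020968 per year
P(51) = 1103000 · e^(0.020968·51) = 1103000 · 2.91347 ≈ 3213557.1

≈ 3,210,000 people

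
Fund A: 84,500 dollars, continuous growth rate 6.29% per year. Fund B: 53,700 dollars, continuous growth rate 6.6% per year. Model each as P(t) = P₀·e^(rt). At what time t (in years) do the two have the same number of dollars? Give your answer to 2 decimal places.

84500·e^(0.0629t) = 53700·e^(0.066t)
84500/53700 = e^((0.066 − 0.0629)t) → ln(1.57356) = 0.0031·t
t = 0.45334 / 0.0031

t ≈ 146.24 years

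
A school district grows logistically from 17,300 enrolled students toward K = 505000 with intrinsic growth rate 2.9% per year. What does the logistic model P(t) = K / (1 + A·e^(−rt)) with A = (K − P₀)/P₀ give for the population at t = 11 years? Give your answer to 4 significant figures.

≈ 23,500 enrolled students

A = (505000 − 17300)/17300 = 28.19075
P(11) = 505000 / (1 + 28.19075·e^(−0.029·11)) = 505000 / (1 + 28.19075·0.726876)
= 505000 / 21.49117 ≈ 23498.02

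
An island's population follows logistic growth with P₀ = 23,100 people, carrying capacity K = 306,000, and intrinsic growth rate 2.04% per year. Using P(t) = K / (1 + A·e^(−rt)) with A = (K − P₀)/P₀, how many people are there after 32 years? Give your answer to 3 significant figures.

≈ 41,500 people

A = (306000 − 23100)/23100 = 12.24675
P(32) = 306000 / (1 + 12.24675·e^(−0.0204·32)) = 306000 / (1 + 12.24675·0.520586)
= 306000 / 7.37549 ≈ 41488.77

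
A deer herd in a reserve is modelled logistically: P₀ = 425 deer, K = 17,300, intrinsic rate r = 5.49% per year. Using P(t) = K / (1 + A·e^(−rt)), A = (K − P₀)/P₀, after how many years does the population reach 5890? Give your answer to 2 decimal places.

t ≈ 55.01 years

A = (17300 − 425)/425 = 39.70588
5890 = 17300/(1 + 39.70588·e^(−0.0549t)) → 1 + 39.70588·e^(−0.0549t) = 2.93718
e^(−0.0549t) = 0.048788 → t = ln(20.49673)/0.0549 = 3.02027/0.0549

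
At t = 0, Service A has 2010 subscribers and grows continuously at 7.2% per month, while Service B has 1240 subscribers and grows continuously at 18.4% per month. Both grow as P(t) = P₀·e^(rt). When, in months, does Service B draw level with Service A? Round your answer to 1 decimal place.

2010·e^(0.072t) = 1240·e^(0.184t)
2010/1240 = e^((0.184 − 0.072)t) → ln(1.62097) = 0.112·t
t = 0.48302 / 0.112

t ≈ 4.3 months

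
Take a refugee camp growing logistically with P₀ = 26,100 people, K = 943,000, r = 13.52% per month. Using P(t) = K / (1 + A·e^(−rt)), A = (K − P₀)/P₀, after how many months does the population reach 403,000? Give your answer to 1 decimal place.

A = (943000 − 26100)/26100 = 35.13027
403000 = 943000/(1 + 35.13027·e^(−0.1352t)) → 1 + 35.13027·e^(−0.1352t) = 2.33995
e^(−0.1352t) = 0.038142 → t = ln(26.21759)/0.1352 = 3.26643/0.1352

t ≈ 24.2 months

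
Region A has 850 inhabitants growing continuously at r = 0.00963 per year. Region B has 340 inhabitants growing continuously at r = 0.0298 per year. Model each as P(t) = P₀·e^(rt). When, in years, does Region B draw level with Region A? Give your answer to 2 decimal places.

t ≈ 45.43 years

850·e^(0.00963t) = 340·e^(0.0298t)
850/340 = e^((0.0298 − 0.00963)t) → ln(2.5) = 0.02017·t
t = 0.91629 / 0.02017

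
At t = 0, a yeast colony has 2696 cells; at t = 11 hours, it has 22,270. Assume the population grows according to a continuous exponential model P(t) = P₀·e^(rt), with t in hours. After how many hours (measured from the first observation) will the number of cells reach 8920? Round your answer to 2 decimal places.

r = ln(22270/2696) / 11 ≈ 0.191952 per hour
t = ln(8920/2696) / r = 1.19653 / 0.191952 ≈ 6.233

t ≈ 6.23 hours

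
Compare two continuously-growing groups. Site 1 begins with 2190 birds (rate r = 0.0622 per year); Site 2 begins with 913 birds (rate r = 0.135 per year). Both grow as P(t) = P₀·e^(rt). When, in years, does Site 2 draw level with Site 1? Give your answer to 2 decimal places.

2190·e^(0.0622t) = 913·e^(0.135t)
2190/913 = e^((0.135 − 0.0622)t) → ln(2.39869) = 0.0728·t
t = 0.87492 / 0.0728

t ≈ 12.02 years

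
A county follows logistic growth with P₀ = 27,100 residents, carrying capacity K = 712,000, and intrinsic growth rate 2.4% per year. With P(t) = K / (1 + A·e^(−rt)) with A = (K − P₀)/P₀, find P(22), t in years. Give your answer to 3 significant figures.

≈ 44,800 residents

A = (712000 − 27100)/27100 = 25.27306
P(22) = 712000 / (1 + 25.27306·e^(−0.024·22)) = 712000 / (1 + 25.27306·0.589783)
= 712000 / 15.90563 ≈ 44764.02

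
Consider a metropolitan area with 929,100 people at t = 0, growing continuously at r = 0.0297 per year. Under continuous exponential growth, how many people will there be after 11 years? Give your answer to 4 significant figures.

≈ 1,288,000 people

P(11) = 929100 · e^(0.0297·11) = 929100 · e^(0.3267)
= 929100 · 1.38639 ≈ 1288090.77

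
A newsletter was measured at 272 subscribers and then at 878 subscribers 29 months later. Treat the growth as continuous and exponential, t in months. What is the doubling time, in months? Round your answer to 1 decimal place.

r = ln(878/272) / 29 = ln(3.22794) / 29 ≈ 0.040408 per month
doubling time = ln 2 / |r| = 0.69315 / 0.040408

doubling time ≈ 17.2 months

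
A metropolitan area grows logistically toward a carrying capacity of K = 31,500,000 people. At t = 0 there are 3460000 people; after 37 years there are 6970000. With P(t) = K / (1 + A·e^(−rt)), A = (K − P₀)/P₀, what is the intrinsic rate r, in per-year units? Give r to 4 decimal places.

r ≈ 0.0225 per year

A = (31500000 − 3460000)/3460000 = 8.10405
6970000 = 31500000/(1 + 8.10405·e^(−r·37)) → e^(−37r) = (4.51937 − 1)/8.10405 = 0.434273
r = −ln(0.434273)/37 = 0.83408/37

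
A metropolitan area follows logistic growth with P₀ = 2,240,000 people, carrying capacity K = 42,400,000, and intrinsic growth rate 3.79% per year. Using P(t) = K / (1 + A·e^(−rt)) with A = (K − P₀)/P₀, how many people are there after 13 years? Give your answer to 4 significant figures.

A = (42400000 − 2240000)/2240000 = 17.92857
P(13) = 42400000 / (1 + 17.92857·e^(−0.0379·13)) = 42400000 / (1 + 17.92857·0.610975)
= 42400000 / 11.9539 ≈ 3546959.4

≈ 3,547,000 people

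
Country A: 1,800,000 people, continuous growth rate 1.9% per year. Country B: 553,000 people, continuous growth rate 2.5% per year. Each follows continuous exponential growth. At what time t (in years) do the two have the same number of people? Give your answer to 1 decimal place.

t ≈ 196.7 years

1800000·e^(0.019t) = 553000·e^(0.025t)
1800000/553000 = e^((0.025 − 0.019)t) → ln(3.25497) = 0.006·t
t = 1.18018 / 0.006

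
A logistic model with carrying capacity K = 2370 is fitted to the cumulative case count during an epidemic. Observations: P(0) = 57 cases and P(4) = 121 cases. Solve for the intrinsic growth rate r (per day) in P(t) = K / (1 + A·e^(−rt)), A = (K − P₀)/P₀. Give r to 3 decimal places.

r ≈ 0.195 per day

A = (2370 − 57)/57 = 40.57895
121 = 2370/(1 + 40.57895·e^(−r·4)) → e^(−4r) = (19.58678 − 1)/40.57895 = 0.45804
r = −ln(0.45804)/4 = 0.7808/4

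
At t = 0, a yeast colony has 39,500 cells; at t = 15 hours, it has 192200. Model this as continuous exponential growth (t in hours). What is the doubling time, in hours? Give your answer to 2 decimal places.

doubling time ≈ 6.57 hours

r = ln(192200/39500) / 15 = ln(4.86582) / 15 ≈ 0.105482 per hour
doubling time = ln 2 / |r| = 0.69315 / 0.105482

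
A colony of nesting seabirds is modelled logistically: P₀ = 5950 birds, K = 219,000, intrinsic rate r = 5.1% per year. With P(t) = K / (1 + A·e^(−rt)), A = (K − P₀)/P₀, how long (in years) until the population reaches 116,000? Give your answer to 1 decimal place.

t ≈ 72.5 years

A = (219000 − 5950)/5950 = 35.80672
116000 = 219000/(1 + 35.80672·e^(−0.051t)) → 1 + 35.80672·e^(−0.051t) = 1.88793
e^(−0.051t) = 0.024798 → t = ln(40.32602)/0.051 = 3.697/0.051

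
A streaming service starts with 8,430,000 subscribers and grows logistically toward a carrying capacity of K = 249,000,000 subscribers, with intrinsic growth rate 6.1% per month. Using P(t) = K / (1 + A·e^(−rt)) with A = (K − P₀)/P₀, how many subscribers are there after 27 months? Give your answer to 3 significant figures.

A = (249000000 − 8430000)/8430000 = 28.53737
P(27) = 249000000 / (1 + 28.53737·e^(−0.061·27)) = 249000000 / (1 + 28.53737·0.192627)
= 249000000 / 6.49707 ≈ 38324996.8

≈ 38,300,000 subscribers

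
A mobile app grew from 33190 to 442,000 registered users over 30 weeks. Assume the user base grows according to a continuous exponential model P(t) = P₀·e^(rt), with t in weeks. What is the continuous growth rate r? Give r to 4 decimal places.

442000 = 33190 · e^(r·30)
e^(30r) = 442000/33190 = 13.31726
r = ln(13.31726) / 30 = 2.58906 / 30

r ≈ 0.0863 per week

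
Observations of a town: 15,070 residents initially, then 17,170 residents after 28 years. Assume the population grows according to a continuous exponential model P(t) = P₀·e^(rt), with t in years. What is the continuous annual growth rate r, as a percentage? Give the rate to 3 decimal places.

17170 = 15070 · e^(r·28)
e^(28r) = 17170/15070 = 1.13935
r = ln(1.13935) / 28 = 0.13046 / 28

r ≈ 0.466% per year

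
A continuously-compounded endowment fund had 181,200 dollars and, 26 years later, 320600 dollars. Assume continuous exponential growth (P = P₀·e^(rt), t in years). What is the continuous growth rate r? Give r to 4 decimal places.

r ≈ 0.0219 per year

320600 = 181200 · e^(r·26)
e^(26r) = 320600/181200 = 1.76932
r = ln(1.76932) / 26 = 0.57059 / 26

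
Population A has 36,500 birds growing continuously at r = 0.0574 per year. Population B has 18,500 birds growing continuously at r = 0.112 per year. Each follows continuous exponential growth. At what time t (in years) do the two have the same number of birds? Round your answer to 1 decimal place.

36500·e^(0.0574t) = 18500·e^(0.112t)
36500/18500 = e^((0.112 − 0.0574)t) → ln(1.97297) = 0.0546·t
t = 0.67954 / 0.0546

t ≈ 12.4 years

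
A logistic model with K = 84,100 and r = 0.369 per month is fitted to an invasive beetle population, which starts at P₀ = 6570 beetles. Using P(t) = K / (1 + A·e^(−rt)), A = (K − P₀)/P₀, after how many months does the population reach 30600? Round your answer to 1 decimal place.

A = (84100 − 6570)/6570 = 11.80061
30600 = 84100/(1 + 11.80061·e^(−0.369t)) → 1 + 11.80061·e^(−0.369t) = 2.74837
e^(−0.369t) = 0.148159 → t = ln(6.74951)/0.369 = 1.90947/0.369

t ≈ 5.2 months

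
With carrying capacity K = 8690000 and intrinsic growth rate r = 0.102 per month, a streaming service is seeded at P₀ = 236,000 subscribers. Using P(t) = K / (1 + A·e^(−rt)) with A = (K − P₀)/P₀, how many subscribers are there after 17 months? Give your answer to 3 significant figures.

A = (8690000 − 236000)/236000 = 35.82203
P(17) = 8690000 / (1 + 35.82203·e^(−0.102·17)) = 8690000 / (1 + 35.82203·0.176577)
= 8690000 / 7.32534 ≈ 1186293.69

≈ 1,190,000 subscribers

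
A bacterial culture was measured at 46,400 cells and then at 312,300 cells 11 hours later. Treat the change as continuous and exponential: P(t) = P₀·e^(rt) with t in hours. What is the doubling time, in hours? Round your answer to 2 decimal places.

doubling time ≈ 4.00 hours

r = ln(312300/46400) / 11 = ln(6.7306) / 11 ≈ 0.173333 per hour
doubling time = ln 2 / |r| = 0.69315 / 0.173333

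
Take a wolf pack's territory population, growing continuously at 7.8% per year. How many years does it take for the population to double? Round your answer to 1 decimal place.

doubling time = ln(2) / |r| = 0.69315 / 0.078

doubling time ≈ 8.9 years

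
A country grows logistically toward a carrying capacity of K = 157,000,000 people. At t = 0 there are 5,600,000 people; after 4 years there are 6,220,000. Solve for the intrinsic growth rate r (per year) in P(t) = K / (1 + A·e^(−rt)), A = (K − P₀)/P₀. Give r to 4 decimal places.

r ≈ 0.0273 per year

A = (157000000 − 5600000)/5600000 = 27.03571
6220000 = 157000000/(1 + 27.03571·e^(−r·4)) → e^(−4r) = (25.24116 − 1)/27.03571 = 0.896635
r = −ln(0.896635)/4 = 0.10911/4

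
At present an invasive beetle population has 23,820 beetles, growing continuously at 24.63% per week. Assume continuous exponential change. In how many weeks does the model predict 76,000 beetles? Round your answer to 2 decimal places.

t ≈ 4.71 weeks

76000 = 23820 · e^(0.2463·t)
t = ln(76000/23820) / 0.2463 = ln(3.1906) / 0.2463 = 1.16021 / 0.2463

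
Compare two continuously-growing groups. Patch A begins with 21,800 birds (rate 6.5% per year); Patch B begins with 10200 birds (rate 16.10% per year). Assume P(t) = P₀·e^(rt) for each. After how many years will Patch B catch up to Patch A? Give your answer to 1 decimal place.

21800·e^(0.065t) = 10200·e^(0.161t)
21800/10200 = e^((0.161 − 0.065)t) → ln(2.13725) = 0.096·t
t = 0.75952 / 0.096

t ≈ 7.9 years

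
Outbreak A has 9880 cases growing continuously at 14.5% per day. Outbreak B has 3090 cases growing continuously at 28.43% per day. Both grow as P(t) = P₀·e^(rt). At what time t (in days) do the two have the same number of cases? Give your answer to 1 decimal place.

9880·e^(0.145t) = 3090·e^(0.2843t)
9880/3090 = e^((0.2843 − 0.145)t) → ln(3.19741) = 0.1393·t
t = 1.16234 / 0.1393

t ≈ 8.3 days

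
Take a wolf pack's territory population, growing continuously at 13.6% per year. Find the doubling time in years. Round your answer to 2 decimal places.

doubling time = ln(2) / |r| = 0.69315 / 0.136

doubling time ≈ 5.10 years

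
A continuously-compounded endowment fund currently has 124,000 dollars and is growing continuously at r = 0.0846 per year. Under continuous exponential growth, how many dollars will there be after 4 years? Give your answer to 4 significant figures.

P(4) = 124000 · e^(0.0846·4) = 124000 · e^(0.3384)
= 124000 · 1.4027 ≈ 173934.98

≈ 173,900 dollars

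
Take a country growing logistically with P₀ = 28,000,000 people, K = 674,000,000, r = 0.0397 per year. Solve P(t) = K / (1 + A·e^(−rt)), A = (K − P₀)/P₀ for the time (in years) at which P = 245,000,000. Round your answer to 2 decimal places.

A = (674000000 − 28000000)/28000000 = 23.07143
245000000 = 674000000/(1 + 23.07143·e^(−0.0397t)) → 1 + 23.07143·e^(−0.0397t) = 2.75102
e^(−0.0397t) = 0.075896 → t = ln(13.17599)/0.0397 = 2.5784/0.0397

t ≈ 64.95 years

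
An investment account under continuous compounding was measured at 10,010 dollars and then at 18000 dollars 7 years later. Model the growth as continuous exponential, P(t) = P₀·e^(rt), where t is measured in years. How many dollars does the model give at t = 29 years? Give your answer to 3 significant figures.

r = ln(18000/10010) / 7 ≈ 0.083827 per year
P(29) = 10010 · e^(0.083827·29) = 10010 · 11.36997 ≈ 113813.37

≈ 114,000 dollars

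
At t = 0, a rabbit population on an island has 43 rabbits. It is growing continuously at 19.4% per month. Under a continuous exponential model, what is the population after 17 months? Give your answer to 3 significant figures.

P(17) = 43 · e^(0.194·17) = 43 · e^(3.298)
= 43 · 27.05847 ≈ 1163.51

≈ 1,160 rabbits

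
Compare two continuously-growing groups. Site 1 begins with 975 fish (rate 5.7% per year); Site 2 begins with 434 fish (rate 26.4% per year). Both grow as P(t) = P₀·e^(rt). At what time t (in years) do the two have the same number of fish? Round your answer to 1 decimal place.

975·e^(0.057t) = 434·e^(0.264t)
975/434 = e^((0.264 − 0.057)t) → ln(2.24654) = 0.207·t
t = 0.80939 / 0.207

t ≈ 3.9 years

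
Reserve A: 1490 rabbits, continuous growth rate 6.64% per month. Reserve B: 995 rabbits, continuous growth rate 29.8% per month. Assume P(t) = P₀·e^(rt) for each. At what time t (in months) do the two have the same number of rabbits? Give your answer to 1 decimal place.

t ≈ 1.7 months

1490·e^(0.0664t) = 995·e^(0.298t)
1490/995 = e^((0.298 − 0.0664)t) → ln(1.49749) = 0.2316·t
t = 0.40379 / 0.2316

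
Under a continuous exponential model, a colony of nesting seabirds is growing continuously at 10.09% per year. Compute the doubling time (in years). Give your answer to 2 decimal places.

doubling time ≈ 6.87 years

doubling time = ln(2) / |r| = 0.69315 / 0.1009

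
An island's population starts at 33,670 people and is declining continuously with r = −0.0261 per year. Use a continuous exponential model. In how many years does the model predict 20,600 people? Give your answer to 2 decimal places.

t ≈ 18.82 years

20600 = 33670 · e^(-0.0261·t)
t = ln(20600/33670) / -0.0261 = ln(0.61182) / -0.0261 = -0.49132 / -0.0261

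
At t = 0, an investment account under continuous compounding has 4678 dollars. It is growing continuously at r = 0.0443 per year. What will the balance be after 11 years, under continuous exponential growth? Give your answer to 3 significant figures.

P(11) = 4678 · e^(0.0443·11) = 4678 · e^(0.4873)
= 4678 · 1.62791 ≈ 7615.39

≈ 7,620 dollars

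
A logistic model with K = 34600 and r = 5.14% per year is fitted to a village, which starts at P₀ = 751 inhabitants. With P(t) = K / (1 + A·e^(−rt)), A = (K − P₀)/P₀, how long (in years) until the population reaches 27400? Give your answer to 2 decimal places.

A = (34600 − 751)/751 = 45.0719
27400 = 34600/(1 + 45.0719·e^(−0.0514t)) → 1 + 45.0719·e^(−0.0514t) = 1.26277
e^(−0.0514t) = 0.00583 → t = ln(171.52364)/0.0514 = 5.14472/0.0514

t ≈ 100.09 years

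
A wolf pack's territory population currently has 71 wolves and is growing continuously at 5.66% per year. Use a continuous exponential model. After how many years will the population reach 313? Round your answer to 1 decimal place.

313 = 71 · e^(0.0566·t)
t = ln(313/71) / 0.0566 = ln(4.40845) / 0.0566 = 1.48352 / 0.0566

t ≈ 26.2 years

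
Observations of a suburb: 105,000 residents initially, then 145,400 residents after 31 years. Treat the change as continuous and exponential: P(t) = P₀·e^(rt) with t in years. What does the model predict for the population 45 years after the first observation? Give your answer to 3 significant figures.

r = ln(145400/105000) / 31 ≈ 0.010501 per year
P(45) = 105000 · e^(0.010501·45) = 105000 · 1.60406 ≈ 168426.81

≈ 168,000 residents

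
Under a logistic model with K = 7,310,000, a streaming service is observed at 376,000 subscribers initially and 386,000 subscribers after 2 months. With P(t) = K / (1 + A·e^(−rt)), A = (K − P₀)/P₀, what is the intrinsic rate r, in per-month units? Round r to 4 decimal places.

r ≈ 0.0138 per month

A = (7310000 − 376000)/376000 = 18.44149
386000 = 7310000/(1 + 18.44149·e^(−r·2)) → e^(−2r) = (18.93782 − 1)/18.44149 = 0.972688
r = −ln(0.972688)/2 = 0.02769/2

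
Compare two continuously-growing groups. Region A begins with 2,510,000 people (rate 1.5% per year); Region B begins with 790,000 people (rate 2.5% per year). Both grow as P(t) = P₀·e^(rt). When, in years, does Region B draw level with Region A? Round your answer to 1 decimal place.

2510000·e^(0.015t) = 790000·e^(0.025t)
2510000/790000 = e^((0.025 − 0.015)t) → ln(3.17722) = 0.01·t
t = 1.15601 / 0.01

t ≈ 115.6 years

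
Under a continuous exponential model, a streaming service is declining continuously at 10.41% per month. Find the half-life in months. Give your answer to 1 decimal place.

half-life ≈ 6.7 months

half-life = ln(2) / |r| = 0.69315 / 0.1041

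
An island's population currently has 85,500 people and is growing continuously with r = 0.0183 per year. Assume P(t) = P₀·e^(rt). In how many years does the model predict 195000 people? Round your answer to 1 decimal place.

t ≈ 45.1 years

195000 = 85500 · e^(0.0183·t)
t = ln(195000/85500) / 0.0183 = ln(2.2807) / 0.0183 = 0.82448 / 0.0183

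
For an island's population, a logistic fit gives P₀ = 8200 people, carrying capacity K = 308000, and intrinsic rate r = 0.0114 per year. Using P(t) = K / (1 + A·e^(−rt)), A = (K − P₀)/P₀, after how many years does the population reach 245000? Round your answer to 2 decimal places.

A = (308000 − 8200)/8200 = 36.56098
245000 = 308000/(1 + 36.56098·e^(−0.0114t)) → 1 + 36.56098·e^(−0.0114t) = 1.25714
e^(−0.0114t) = 0.007033 → t = ln(142.18157)/0.0114 = 4.9571/0.0114

t ≈ 434.83 years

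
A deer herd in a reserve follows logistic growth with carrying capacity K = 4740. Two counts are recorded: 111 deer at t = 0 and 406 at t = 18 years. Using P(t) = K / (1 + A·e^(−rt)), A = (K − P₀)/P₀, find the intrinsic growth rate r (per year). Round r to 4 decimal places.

A = (4740 − 111)/111 = 41.7027
406 = 4740/(1 + 41.7027·e^(−r·18)) → e^(−18r) = (11.67488 − 1)/41.7027 = 0.255976
r = −ln(0.255976)/18 = 1.36267/18

r ≈ 0.0757 per year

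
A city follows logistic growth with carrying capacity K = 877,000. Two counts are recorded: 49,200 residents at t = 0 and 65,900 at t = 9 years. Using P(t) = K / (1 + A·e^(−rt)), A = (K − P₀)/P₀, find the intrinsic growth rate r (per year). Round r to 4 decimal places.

A = (877000 − 49200)/49200 = 16.8252
65900 = 877000/(1 + 16.8252·e^(−r·9)) → e^(−9r) = (13.30804 − 1)/16.8252 = 0.731524
r = −ln(0.731524)/9 = 0.31263/9

r ≈ 0.0347 per year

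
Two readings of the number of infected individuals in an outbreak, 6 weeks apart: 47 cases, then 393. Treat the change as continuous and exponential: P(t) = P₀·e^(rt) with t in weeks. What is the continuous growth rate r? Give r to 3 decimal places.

r ≈ 0.354 per week

393 = 47 · e^(r·6)
e^(6r) = 393/47 = 8.3617
r = ln(8.3617) / 6 = 2.12366 / 6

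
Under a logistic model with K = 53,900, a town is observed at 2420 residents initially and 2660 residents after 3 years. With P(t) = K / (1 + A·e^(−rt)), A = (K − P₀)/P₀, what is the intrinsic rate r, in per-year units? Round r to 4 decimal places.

r ≈ 0.0331 per year

A = (53900 − 2420)/2420 = 21.27273
2660 = 53900/(1 + 21.27273·e^(−r·3)) → e^(−3r) = (20.26316 − 1)/21.27273 = 0.905533
r = −ln(0.905533)/3 = 0.09923/3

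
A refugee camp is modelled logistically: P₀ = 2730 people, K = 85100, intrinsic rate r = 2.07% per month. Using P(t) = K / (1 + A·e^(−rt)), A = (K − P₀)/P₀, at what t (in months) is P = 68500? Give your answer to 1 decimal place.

t ≈ 233.1 months

A = (85100 − 2730)/2730 = 30.17216
68500 = 85100/(1 + 30.17216·e^(−0.0207t)) → 1 + 30.17216·e^(−0.0207t) = 1.24234
e^(−0.0207t) = 0.008032 → t = ln(124.5056)/0.0207 = 4.82435/0.0207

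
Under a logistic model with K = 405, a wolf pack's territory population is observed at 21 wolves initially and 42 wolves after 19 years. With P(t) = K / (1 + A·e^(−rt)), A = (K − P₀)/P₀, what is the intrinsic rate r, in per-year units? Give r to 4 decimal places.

r ≈ 0.0394 per year

A = (405 − 21)/21 = 18.28571
42 = 405/(1 + 18.28571·e^(−r·19)) → e^(−19r) = (9.64286 − 1)/18.28571 = 0.472656
r = −ln(0.472656)/19 = 0.74939/19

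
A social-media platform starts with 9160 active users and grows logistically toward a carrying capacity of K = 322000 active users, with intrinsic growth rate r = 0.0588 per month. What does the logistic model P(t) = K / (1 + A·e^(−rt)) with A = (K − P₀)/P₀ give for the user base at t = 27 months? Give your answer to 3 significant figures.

≈ 40,300 active users

A = (322000 − 9160)/9160 = 34.15284
P(27) = 322000 / (1 + 34.15284·e^(−0.0588·27)) = 322000 / (1 + 34.15284·0.204416)
= 322000 / 7.98137 ≈ 40343.93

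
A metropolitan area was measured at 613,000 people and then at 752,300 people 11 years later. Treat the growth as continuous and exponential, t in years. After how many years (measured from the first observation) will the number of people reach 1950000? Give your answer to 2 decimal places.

r = ln(752300/613000) / 11 ≈ 0.018615 per year
t = ln(1950000/613000) / r = 1.15722 / 0.018615 ≈ 62.164

t ≈ 62.16 years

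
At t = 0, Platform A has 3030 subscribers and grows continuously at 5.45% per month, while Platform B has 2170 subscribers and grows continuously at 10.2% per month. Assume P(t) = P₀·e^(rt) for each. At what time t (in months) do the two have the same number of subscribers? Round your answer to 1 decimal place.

t ≈ 7.0 months

3030·e^(0.0545t) = 2170·e^(0.102t)
3030/2170 = e^((0.102 − 0.0545)t) → ln(1.39631) = 0.0475·t
t = 0.33384 / 0.0475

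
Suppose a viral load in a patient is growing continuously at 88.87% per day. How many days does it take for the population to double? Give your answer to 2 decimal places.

doubling time ≈ 0.78 days

doubling time = ln(2) / |r| = 0.69315 / 0.8887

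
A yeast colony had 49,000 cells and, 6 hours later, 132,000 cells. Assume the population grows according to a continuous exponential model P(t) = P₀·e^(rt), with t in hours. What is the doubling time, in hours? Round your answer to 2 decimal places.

doubling time ≈ 4.20 hours

r = ln(132000/49000) / 6 = ln(2.69388) / 6 ≈ 0.165164 per hour
doubling time = ln 2 / |r| = 0.69315 / 0.165164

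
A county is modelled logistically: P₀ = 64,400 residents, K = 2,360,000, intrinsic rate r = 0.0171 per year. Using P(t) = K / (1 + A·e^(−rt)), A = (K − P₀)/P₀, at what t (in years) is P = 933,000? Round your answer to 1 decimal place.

t ≈ 184.1 years

A = (2360000 − 64400)/64400 = 35.64596
933000 = 2360000/(1 + 35.64596·e^(−0.0171t)) → 1 + 35.64596·e^(−0.0171t) = 2.52947
e^(−0.0171t) = 0.042907 → t = ln(23.30601)/0.0171 = 3.14871/0.0171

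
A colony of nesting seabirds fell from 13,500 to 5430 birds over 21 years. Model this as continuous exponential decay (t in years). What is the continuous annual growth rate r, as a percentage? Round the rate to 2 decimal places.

5430 = 13500 · e^(r·21)
e^(21r) = 5430/13500 = 0.40222
r = ln(0.40222) / 21 = -0.91075 / 21

r ≈ -4.34% per year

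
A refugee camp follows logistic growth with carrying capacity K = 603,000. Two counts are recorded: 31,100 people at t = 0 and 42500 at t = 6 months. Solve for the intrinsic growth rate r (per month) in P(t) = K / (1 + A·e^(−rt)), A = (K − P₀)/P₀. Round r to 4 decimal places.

A = (603000 − 31100)/31100 = 18.38907
42500 = 603000/(1 + 18.38907·e^(−r·6)) → e^(−6r) = (14.18824 − 1)/18.38907 = 0.717178
r = −ln(0.717178)/6 = 0.33243/6

r ≈ 0.0554 per month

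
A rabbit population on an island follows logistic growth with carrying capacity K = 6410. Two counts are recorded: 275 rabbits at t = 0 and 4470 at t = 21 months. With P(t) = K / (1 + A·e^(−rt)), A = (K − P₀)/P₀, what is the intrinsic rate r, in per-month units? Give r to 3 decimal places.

r ≈ 0.188 per month

A = (6410 − 275)/275 = 22.30909
4470 = 6410/(1 + 22.30909·e^(−r·21)) → e^(−21r) = (1.434 − 1)/22.30909 = 0.019454
r = −ln(0.019454)/21 = 3.93969/21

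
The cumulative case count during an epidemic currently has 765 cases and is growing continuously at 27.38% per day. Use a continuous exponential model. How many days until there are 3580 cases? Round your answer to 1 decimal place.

3580 = 765 · e^(0.2738·t)
t = ln(3580/765) / 0.2738 = ln(4.67974) / 0.2738 = 1.54324 / 0.2738

t ≈ 5.6 days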